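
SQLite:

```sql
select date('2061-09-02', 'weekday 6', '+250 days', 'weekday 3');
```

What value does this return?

`weekday 6` advances to the next Saturday; 2061-09-02 is a Friday, so it moves forward to 2061-09-03.
Applying '+250 days' to 2061-09-03: counting 250 days forward gives 2062-05-11.
`weekday 3` advances to the next Wednesday; 2062-05-11 is a Thursday, so it moves forward to 2062-05-17.

2062-05-17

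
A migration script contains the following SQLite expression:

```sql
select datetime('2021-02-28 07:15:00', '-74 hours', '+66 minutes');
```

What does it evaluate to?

-74 hours from 2021-02-28 07:15:00 is 2021-02-25 05:15:00 (crosses midnight).
66 minutes = 1h 6m; +66 minutes from 2021-02-25 05:15:00 is 2021-02-25 06:21:00.

2021-02-25 06:21:00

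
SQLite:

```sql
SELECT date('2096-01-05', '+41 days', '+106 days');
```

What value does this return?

Applying '+41 days' to 2096-01-05: counting 41 days forward gives 2096-02-15.
Applying '+106 days' to 2096-02-15: counting 106 days forward gives 2096-05-31.

2096-05-31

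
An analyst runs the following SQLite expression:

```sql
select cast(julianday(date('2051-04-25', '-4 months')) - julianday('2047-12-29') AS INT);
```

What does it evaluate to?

Adding -4 months to 2051-04-25 gives 2050-12-25.
2 days remain in December 2047 after the 29th (31 − 29).
Full months from January 2048 through November 2050 contribute their day counts.
Then 25 days into December 2050.
Total: 2 + 31 + 29 + 31 + 30 + 31 + 30 + 31 + 31 + 30 + 31 + 30 + 31 + 31 + 28 + 31 + 30 + 31 + 30 + 31 + 31 + 30 + 31 + 30 + 31 + 31 + 28 + 31 + 30 + 31 + 30 + 31 + 31 + 30 + 31 + 30 + 25 = 1092.

1092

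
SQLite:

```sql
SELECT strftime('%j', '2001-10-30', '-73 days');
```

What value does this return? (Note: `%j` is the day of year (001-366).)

230

First apply '-73 days': 2001-10-30 → 2001-08-18.
Day-of-year for 2001-08-18: days since 2001-01-01 inclusive = 230, zero-padded to 230.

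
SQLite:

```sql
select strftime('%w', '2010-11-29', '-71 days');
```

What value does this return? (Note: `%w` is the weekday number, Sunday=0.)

First apply '-71 days': 2010-11-29 → 2010-09-19.
2010-09-19 is a Sunday; with Sunday=0 that is 0.

0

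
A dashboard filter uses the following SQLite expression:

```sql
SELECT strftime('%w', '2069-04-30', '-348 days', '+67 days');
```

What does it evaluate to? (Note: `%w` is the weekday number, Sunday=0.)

1

First apply '-348 days', '+67 days': 2069-04-30 → 2068-07-23.
2068-07-23 is a Monday; with Sunday=0 that is 1.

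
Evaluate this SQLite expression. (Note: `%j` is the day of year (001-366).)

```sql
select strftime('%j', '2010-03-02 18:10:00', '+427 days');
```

First apply '+427 days': 2010-03-02 18:10:00 → 2011-05-03 18:10:00.
Day-of-year for 2011-05-03: days since 2011-01-01 inclusive = 123, zero-padded to 123.

123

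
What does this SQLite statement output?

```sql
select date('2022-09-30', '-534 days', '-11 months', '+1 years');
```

Applying '-534 days' to 2022-09-30: counting 534 days back gives 2021-04-14.
Adding -11 months to 2021-04-14 gives 2020-05-14.
Adding +1 year to 2020-05-14 gives 2021-05-14.

2021-05-14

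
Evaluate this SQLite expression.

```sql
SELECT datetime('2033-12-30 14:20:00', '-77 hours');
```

2033-12-27 09:20:00

-77 hours from 2033-12-30 14:20:00 is 2033-12-27 09:20:00 (crosses midnight).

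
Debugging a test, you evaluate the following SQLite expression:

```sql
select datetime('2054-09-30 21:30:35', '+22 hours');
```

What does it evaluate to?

+22 hours from 2054-09-30 21:30:35 is 2054-10-01 19:30:35 (crosses midnight).

2054-10-01 19:30:35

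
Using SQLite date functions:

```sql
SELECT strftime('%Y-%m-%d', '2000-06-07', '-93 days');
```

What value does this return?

2000-03-06

First apply '-93 days': 2000-06-07 → 2000-03-06.
`%Y-%m-%d` extracts the ISO date: 2000-03-06.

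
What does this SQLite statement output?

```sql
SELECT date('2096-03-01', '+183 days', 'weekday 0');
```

2096-09-02

Applying '+183 days' to 2096-03-01: counting 183 days forward gives 2096-08-31.
`weekday 0` advances to the next Sunday; 2096-08-31 is a Friday, so it moves forward to 2096-09-02.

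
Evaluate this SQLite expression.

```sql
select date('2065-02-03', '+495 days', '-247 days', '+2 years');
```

Applying '+495 days' to 2065-02-03: counting 495 days forward gives 2066-06-13.
Applying '-247 days' to 2066-06-13: counting 247 days back gives 2065-10-09.
Adding +2 years to 2065-10-09 gives 2067-10-09.

2067-10-09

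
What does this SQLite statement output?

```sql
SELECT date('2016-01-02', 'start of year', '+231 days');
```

2016-08-19

`start of year` rewinds 2016-01-02 to 2016-01-01.
Applying '+231 days' to 2016-01-01: counting 231 days forward gives 2016-08-19.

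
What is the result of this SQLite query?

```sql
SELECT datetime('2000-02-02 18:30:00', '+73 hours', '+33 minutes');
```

+73 hours from 2000-02-02 18:30:00 is 2000-02-05 19:30:00 (crosses midnight).
+33 minutes from 2000-02-05 19:30:00 is 2000-02-05 20:03:00.

2000-02-05 20:03:00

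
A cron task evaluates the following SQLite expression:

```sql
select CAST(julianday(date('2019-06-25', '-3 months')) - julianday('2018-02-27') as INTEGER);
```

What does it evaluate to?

Adding -3 months to 2019-06-25 gives 2019-03-25.
1 day remains in February 2018 after the 27th (28 − 27).
Full months from March 2018 through February 2019 contribute their day counts.
Then 25 days into March 2019.
Total: 1 + 31 + 30 + 31 + 30 + 31 + 31 + 30 + 31 + 30 + 31 + 31 + 28 + 25 = 391.

391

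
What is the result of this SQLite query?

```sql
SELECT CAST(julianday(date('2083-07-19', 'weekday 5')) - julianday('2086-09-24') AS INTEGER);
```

`weekday 5` advances to the next Friday; 2083-07-19 is a Monday, so it moves forward to 2083-07-23.
8 days remain in July 2083 after the 23rd (31 − 23).
Full months from August 2083 through August 2086 contribute their day counts.
Then 24 days into September 2086.
Total: 8 + 31 + 30 + 31 + 30 + 31 + 31 + 29 + 31 + 30 + 31 + 30 + 31 + 31 + 30 + 31 + 30 + 31 + 31 + 28 + 31 + 30 + 31 + 30 + 31 + 31 + 30 + 31 + 30 + 31 + 31 + 28 + 31 + 30 + 31 + 30 + 31 + 31 + 24 = 1159.
The subtraction is earlier − later, so the result is −1159 → -1159.

-1159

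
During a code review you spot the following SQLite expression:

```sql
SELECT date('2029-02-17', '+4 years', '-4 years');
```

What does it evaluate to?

2029-02-17

Adding +4 years to 2029-02-17 gives 2033-02-17.
Adding -4 years to 2033-02-17 gives 2029-02-17.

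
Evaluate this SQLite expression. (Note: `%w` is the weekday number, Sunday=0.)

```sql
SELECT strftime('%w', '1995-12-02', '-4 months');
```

3

First apply '-4 months': 1995-12-02 → 1995-08-02.
1995-08-02 is a Wednesday; with Sunday=0 that is 3.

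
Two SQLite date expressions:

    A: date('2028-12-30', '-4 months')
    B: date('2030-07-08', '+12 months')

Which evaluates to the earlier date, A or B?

A = 2028-08-30.
B = 2031-07-08.
A is earlier.

A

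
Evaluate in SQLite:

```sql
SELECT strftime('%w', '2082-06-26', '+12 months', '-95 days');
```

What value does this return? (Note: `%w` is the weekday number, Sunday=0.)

First apply '+12 months', '-95 days': 2082-06-26 → 2083-03-23.
2083-03-23 is a Tuesday; with Sunday=0 that is 2.

2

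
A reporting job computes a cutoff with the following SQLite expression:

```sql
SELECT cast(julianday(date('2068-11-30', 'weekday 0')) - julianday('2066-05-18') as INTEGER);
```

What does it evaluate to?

`weekday 0` advances to the next Sunday; 2068-11-30 is a Friday, so it moves forward to 2068-12-02.
13 days remain in May 2066 after the 18th (31 − 18).
Full months from June 2066 through November 2068 contribute their day counts.
Then 2 days into December 2068.
Total: 13 + 30 + 31 + 31 + 30 + 31 + 30 + 31 + 31 + 28 + 31 + 30 + 31 + 30 + 31 + 31 + 30 + 31 + 30 + 31 + 31 + 29 + 31 + 30 + 31 + 30 + 31 + 31 + 30 + 31 + 30 + 2 = 929.

929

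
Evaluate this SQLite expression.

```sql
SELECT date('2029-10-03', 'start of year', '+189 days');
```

2029-07-09

`start of year` rewinds 2029-10-03 to 2029-01-01.
Applying '+189 days' to 2029-01-01: counting 189 days forward gives 2029-07-09.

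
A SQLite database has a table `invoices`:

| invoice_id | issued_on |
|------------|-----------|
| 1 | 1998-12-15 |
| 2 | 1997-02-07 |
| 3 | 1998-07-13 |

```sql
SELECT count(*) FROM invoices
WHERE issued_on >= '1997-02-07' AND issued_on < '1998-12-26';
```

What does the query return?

3

Rows in [1997-02-07, 1998-12-26): 1998-12-15, 1997-02-07, 1998-07-13 → 3 rows.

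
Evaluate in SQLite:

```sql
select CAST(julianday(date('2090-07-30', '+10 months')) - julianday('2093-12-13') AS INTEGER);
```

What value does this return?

Adding +10 months to 2090-07-30 gives 2091-05-30.
1 day remains in May 2091 after the 30th (31 − 30).
Full months from June 2091 through November 2093 contribute their day counts.
Then 13 days into December 2093.
Total: 1 + 30 + 31 + 31 + 30 + 31 + 30 + 31 + 31 + 29 + 31 + 30 + 31 + 30 + 31 + 31 + 30 + 31 + 30 + 31 + 31 + 28 + 31 + 30 + 31 + 30 + 31 + 31 + 30 + 31 + 30 + 13 = 928.
The subtraction is earlier − later, so the result is −928 → -928.

-928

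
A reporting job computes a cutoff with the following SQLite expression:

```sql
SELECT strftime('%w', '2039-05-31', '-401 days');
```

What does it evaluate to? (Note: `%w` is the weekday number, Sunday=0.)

First apply '-401 days': 2039-05-31 → 2038-04-25.
2038-04-25 is a Sunday; with Sunday=0 that is 0.

0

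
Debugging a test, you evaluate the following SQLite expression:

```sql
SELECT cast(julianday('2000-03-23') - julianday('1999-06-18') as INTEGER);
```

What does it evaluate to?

12 days remain in June 1999 after the 18th (30 − 18).
Full months from July 1999 through February 2000 contribute their day counts.
Then 23 days into March 2000.
Total: 12 + 31 + 31 + 30 + 31 + 30 + 31 + 31 + 29 + 23 = 279.

279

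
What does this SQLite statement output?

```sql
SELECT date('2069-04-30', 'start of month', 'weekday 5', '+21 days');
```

`start of month` rewinds 2069-04-30 to 2069-04-01.
`weekday 5` advances to the next Friday; 2069-04-01 is a Monday, so it moves forward to 2069-04-05.
Advancing 21 more days within April lands on 2069-04-26.

2069-04-26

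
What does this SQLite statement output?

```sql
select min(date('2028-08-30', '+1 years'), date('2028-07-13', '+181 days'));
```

2029-01-10

date('2028-08-30', '+1 years') → 2029-08-30.
date('2028-07-13', '+181 days') → 2029-01-10.
Earlier of the two is 2029-01-10.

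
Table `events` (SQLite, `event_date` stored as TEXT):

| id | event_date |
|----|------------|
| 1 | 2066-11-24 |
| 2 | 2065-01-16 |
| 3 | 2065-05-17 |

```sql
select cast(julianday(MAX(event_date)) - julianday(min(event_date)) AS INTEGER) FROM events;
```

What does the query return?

MIN = 2065-01-16, MAX = 2066-11-24.
15 days remain in January 2065 after the 16th (31 − 16).
Full months from February 2065 through October 2066 contribute their day counts.
Then 24 days into November 2066.
Total: 15 + 28 + 31 + 30 + 31 + 30 + 31 + 31 + 30 + 31 + 30 + 31 + 31 + 28 + 31 + 30 + 31 + 30 + 31 + 31 + 30 + 31 + 24 = 677.

677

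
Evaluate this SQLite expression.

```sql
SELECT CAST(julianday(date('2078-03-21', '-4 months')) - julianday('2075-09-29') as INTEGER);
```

Adding -4 months to 2078-03-21 gives 2077-11-21.
1 day remains in September 2075 after the 29th (30 − 29).
Full months from October 2075 through October 2077 contribute their day counts.
Then 21 days into November 2077.
Total: 1 + 31 + 30 + 31 + 31 + 29 + 31 + 30 + 31 + 30 + 31 + 31 + 30 + 31 + 30 + 31 + 31 + 28 + 31 + 30 + 31 + 30 + 31 + 31 + 30 + 31 + 21 = 784.

784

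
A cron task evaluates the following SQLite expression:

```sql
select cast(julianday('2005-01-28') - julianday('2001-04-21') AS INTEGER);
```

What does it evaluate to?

1378

9 days remain in April 2001 after the 21st (30 − 21).
Full months from May 2001 through December 2004 contribute their day counts.
Then 28 days into January 2005.
Total: 9 + 31 + 30 + 31 + 31 + 30 + 31 + 30 + 31 + 31 + 28 + 31 + 30 + 31 + 30 + 31 + 31 + 30 + 31 + 30 + 31 + 31 + 28 + 31 + 30 + 31 + 30 + 31 + 31 + 30 + 31 + 30 + 31 + 31 + 29 + 31 + 30 + 31 + 30 + 31 + 31 + 30 + 31 + 30 + 31 + 28 = 1378.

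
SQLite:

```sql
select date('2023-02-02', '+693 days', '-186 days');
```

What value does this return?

2024-06-23

Applying '+693 days' to 2023-02-02: counting 693 days forward gives 2024-12-26.
Applying '-186 days' to 2024-12-26: counting 186 days back gives 2024-06-23.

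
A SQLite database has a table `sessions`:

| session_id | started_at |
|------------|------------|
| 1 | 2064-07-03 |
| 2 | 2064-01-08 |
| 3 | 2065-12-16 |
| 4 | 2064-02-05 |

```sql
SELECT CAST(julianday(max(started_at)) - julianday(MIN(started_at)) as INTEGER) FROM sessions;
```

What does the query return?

MIN = 2064-01-08, MAX = 2065-12-16.
23 days remain in January 2064 after the 8th (31 − 8).
Full months from February 2064 through November 2065 contribute their day counts.
Then 16 days into December 2065.
Total: 23 + 29 + 31 + 30 + 31 + 30 + 31 + 31 + 30 + 31 + 30 + 31 + 31 + 28 + 31 + 30 + 31 + 30 + 31 + 31 + 30 + 31 + 30 + 16 = 708.

708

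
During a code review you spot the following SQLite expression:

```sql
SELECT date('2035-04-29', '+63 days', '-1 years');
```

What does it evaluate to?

Applying '+63 days' to 2035-04-29: counting 63 days forward gives 2035-07-01.
Adding -1 year to 2035-07-01 gives 2034-07-01.

2034-07-01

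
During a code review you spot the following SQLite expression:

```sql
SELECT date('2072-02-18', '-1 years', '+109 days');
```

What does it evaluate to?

2071-06-07

Adding -1 year to 2072-02-18 gives 2071-02-18.
Applying '+109 days' to 2071-02-18: counting 109 days forward gives 2071-06-07.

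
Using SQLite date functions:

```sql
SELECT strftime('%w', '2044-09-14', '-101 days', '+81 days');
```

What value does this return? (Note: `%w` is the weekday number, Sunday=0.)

First apply '-101 days', '+81 days': 2044-09-14 → 2044-08-25.
2044-08-25 is a Thursday; with Sunday=0 that is 4.

4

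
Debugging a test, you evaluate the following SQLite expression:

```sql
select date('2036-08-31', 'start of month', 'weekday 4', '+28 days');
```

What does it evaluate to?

`start of month` rewinds 2036-08-31 to 2036-08-01.
`weekday 4` advances to the next Thursday; 2036-08-01 is a Friday, so it moves forward to 2036-08-07.
August 2036 has 31 days; 24 remain after the 7th, so 25 days reach 2036-09-01.
Advancing 3 more days within September lands on 2036-09-04.

2036-09-04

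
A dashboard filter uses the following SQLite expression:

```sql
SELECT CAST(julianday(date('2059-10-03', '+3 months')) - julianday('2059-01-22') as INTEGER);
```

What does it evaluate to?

Adding +3 months to 2059-10-03 gives 2060-01-03.
9 days remain in January 2059 after the 22nd (31 − 22).
Full months from February 2059 through December 2059 contribute their day counts.
Then 3 days into January 2060.
Total: 9 + 28 + 31 + 30 + 31 + 30 + 31 + 31 + 30 + 31 + 30 + 31 + 3 = 346.

346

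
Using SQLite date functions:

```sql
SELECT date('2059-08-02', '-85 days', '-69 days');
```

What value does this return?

Applying '-85 days' to 2059-08-02: counting 85 days back gives 2059-05-09.
Applying '-69 days' to 2059-05-09: counting 69 days back gives 2059-03-01.

2059-03-01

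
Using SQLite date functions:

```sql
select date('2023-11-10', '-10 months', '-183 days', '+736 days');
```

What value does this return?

2024-07-16

Adding -10 months to 2023-11-10 gives 2023-01-10.
Applying '-183 days' to 2023-01-10: counting 183 days back gives 2022-07-11.
Applying '+736 days' to 2022-07-11: counting 736 days forward gives 2024-07-16.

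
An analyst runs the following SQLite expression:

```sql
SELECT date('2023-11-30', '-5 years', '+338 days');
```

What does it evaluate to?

2019-11-03

Adding -5 years to 2023-11-30 gives 2018-11-30.
Applying '+338 days' to 2018-11-30: counting 338 days forward gives 2019-11-03.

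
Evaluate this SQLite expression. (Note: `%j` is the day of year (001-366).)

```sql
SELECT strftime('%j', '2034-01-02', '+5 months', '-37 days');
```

116

First apply '+5 months', '-37 days': 2034-01-02 → 2034-04-26.
Day-of-year for 2034-04-26: days since 2034-01-01 inclusive = 116, zero-padded to 116.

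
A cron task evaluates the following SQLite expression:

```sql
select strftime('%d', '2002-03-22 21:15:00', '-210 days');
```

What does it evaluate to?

24

First apply '-210 days': 2002-03-22 21:15:00 → 2001-08-24 21:15:00.
`%d` extracts the 2-digit day of month: 24.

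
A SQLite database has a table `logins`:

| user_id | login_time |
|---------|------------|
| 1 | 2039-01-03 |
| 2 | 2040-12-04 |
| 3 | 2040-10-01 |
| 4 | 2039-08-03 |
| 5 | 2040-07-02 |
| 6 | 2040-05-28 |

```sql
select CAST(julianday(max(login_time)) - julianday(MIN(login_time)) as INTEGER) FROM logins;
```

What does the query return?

MIN = 2039-01-03, MAX = 2040-12-04.
28 days remain in January 2039 after the 3rd (31 − 3).
Full months from February 2039 through November 2040 contribute their day counts.
Then 4 days into December 2040.
Total: 28 + 28 + 31 + 30 + 31 + 30 + 31 + 31 + 30 + 31 + 30 + 31 + 31 + 29 + 31 + 30 + 31 + 30 + 31 + 31 + 30 + 31 + 30 + 4 = 701.

701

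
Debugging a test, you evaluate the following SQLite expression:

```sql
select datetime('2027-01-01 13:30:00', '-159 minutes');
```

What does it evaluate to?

159 minutes = 2h 39m; -159 minutes from 2027-01-01 13:30:00 is 2027-01-01 10:51:00.

2027-01-01 10:51:00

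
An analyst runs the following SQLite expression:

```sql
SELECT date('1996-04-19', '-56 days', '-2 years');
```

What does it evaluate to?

Applying '-56 days' to 1996-04-19: counting 56 days back gives 1996-02-23.
Adding -2 years to 1996-02-23 gives 1994-02-23.

1994-02-23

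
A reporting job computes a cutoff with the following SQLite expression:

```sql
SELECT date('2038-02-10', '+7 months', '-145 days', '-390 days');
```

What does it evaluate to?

2037-03-24

Adding +7 months to 2038-02-10 gives 2038-09-10.
Applying '-145 days' to 2038-09-10: counting 145 days back gives 2038-04-18.
Applying '-390 days' to 2038-04-18: counting 390 days back gives 2037-03-24.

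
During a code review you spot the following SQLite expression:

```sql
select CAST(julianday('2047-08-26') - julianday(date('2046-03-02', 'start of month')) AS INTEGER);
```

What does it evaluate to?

`start of month` rewinds 2046-03-02 to 2046-03-01.
30 days remain in March 2046 after the 1st (31 − 1).
Full months from April 2046 through July 2047 contribute their day counts.
Then 26 days into August 2047.
Total: 30 + 30 + 31 + 30 + 31 + 31 + 30 + 31 + 30 + 31 + 31 + 28 + 31 + 30 + 31 + 30 + 31 + 26 = 543.

543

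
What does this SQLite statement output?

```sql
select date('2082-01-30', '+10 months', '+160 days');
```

Adding +10 months to 2082-01-30 gives 2082-11-30.
Applying '+160 days' to 2082-11-30: counting 160 days forward gives 2083-05-09.

2083-05-09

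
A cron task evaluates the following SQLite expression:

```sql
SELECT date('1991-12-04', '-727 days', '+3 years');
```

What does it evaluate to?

Applying '-727 days' to 1991-12-04: counting 727 days back gives 1989-12-07.
Adding +3 years to 1989-12-07 gives 1992-12-07.

1992-12-07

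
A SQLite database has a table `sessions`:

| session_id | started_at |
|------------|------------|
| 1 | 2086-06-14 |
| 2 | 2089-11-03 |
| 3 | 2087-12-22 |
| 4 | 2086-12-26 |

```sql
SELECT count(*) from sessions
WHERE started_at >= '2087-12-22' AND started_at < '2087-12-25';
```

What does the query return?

Rows in [2087-12-22, 2087-12-25): 2087-12-22 → 1 row.

1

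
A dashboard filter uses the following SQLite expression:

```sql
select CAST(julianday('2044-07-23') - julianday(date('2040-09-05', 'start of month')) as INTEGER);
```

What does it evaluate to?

1421

`start of month` rewinds 2040-09-05 to 2040-09-01.
29 days remain in September 2040 after the 1st (30 − 1).
Full months from October 2040 through June 2044 contribute their day counts.
Then 23 days into July 2044.
Total: 29 + 31 + 30 + 31 + 31 + 28 + 31 + 30 + 31 + 30 + 31 + 31 + 30 + 31 + 30 + 31 + 31 + 28 + 31 + 30 + 31 + 30 + 31 + 31 + 30 + 31 + 30 + 31 + 31 + 28 + 31 + 30 + 31 + 30 + 31 + 31 + 30 + 31 + 30 + 31 + 31 + 29 + 31 + 30 + 31 + 30 + 23 = 1421.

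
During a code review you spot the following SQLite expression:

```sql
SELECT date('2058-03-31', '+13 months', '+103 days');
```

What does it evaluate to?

Adding +13 months to 2058-03-31 targets 2059-04-31. April 2059 has only 30 days, so SQLite normalizes the 1-day overflow forward to 2059-05-01.
Applying '+103 days' to 2059-05-01: counting 103 days forward gives 2059-08-12.

2059-08-12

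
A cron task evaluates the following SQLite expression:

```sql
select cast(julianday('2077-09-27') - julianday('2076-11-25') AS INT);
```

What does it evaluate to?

5 days remain in November 2076 after the 25th (30 − 25).
Full months from December 2076 through August 2077 contribute their day counts.
Then 27 days into September 2077.
Total: 5 + 31 + 31 + 28 + 31 + 30 + 31 + 30 + 31 + 31 + 27 = 306.

306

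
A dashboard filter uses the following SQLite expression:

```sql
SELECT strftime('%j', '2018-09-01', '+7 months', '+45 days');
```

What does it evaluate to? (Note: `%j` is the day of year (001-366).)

First apply '+7 months', '+45 days': 2018-09-01 → 2019-05-16.
Day-of-year for 2019-05-16: days since 2019-01-01 inclusive = 136, zero-padded to 136.

136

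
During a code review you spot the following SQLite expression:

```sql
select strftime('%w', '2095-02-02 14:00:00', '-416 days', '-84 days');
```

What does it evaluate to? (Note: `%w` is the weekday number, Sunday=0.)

First apply '-416 days', '-84 days': 2095-02-02 14:00:00 → 2093-09-20 14:00:00.
2093-09-20 is a Sunday; with Sunday=0 that is 0.

0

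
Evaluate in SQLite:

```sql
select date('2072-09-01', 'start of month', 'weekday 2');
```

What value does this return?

`start of month` rewinds 2072-09-01 to 2072-09-01.
`weekday 2` advances to the next Tuesday; 2072-09-01 is a Thursday, so it moves forward to 2072-09-06.

2072-09-06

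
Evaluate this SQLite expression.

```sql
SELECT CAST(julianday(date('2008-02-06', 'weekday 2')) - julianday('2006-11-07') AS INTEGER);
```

`weekday 2` advances to the next Tuesday; 2008-02-06 is a Wednesday, so it moves forward to 2008-02-12.
23 days remain in November 2006 after the 7th (30 − 7).
Full months from December 2006 through January 2008 contribute their day counts.
Then 12 days into February 2008.
Total: 23 + 31 + 31 + 28 + 31 + 30 + 31 + 30 + 31 + 31 + 30 + 31 + 30 + 31 + 31 + 12 = 462.

462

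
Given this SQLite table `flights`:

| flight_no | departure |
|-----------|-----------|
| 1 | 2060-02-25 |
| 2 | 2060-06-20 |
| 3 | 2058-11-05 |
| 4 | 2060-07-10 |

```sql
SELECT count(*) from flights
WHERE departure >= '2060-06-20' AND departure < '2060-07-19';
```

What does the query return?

Rows in [2060-06-20, 2060-07-19): 2060-06-20, 2060-07-10 → 2 rows.

2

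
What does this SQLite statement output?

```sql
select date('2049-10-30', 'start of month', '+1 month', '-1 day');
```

`start of month` rewinds 2049-10-30 to 2049-10-01.
Adding +1 month to 2049-10-01 gives 2049-11-01.
Going back 1 day from 2049-11-01 reaches 2049-10-31 (last day of October, 31 days).

2049-10-31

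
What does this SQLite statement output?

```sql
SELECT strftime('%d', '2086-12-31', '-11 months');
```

First apply '-11 months': 2086-12-31 → 2086-01-31.
`%d` extracts the 2-digit day of month: 31.

31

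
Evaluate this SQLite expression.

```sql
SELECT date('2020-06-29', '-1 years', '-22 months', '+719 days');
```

2019-08-18

Adding -1 year to 2020-06-29 gives 2019-06-29.
Adding -22 months to 2019-06-29 gives 2017-08-29.
Applying '+719 days' to 2017-08-29: counting 719 days forward gives 2019-08-18.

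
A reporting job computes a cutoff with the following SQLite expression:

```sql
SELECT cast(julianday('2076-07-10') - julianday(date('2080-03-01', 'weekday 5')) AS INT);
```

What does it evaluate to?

-1330

`weekday 5` advances to the next Friday; 2080-03-01 is already a Friday, so it stays at 2080-03-01.
21 days remain in July 2076 after the 10th (31 − 10).
Full months from August 2076 through February 2080 contribute their day counts.
Then 1 day into March 2080.
Total: 21 + 31 + 30 + 31 + 30 + 31 + 31 + 28 + 31 + 30 + 31 + 30 + 31 + 31 + 30 + 31 + 30 + 31 + 31 + 28 + 31 + 30 + 31 + 30 + 31 + 31 + 30 + 31 + 30 + 31 + 31 + 28 + 31 + 30 + 31 + 30 + 31 + 31 + 30 + 31 + 30 + 31 + 31 + 29 + 1 = 1330.
The subtraction is earlier − later, so the result is −1330 → -1330.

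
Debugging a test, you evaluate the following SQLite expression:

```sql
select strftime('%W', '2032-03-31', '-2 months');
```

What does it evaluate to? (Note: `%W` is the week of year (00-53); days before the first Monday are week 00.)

First apply '-2 months': 2032-03-31 → 2032-01-31.
2032-01-31 is a Saturday. SQLite's %W counts Mondays since the year started; the result is 04.

04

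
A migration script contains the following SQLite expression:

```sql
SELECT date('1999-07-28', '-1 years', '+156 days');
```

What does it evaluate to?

1998-12-31

Adding -1 year to 1999-07-28 gives 1998-07-28.
Applying '+156 days' to 1998-07-28: counting 156 days forward gives 1998-12-31.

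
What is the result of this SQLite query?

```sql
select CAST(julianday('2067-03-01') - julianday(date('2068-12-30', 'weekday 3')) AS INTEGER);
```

`weekday 3` advances to the next Wednesday; 2068-12-30 is a Sunday, so it moves forward to 2069-01-02.
30 days remain in March 2067 after the 1st (31 − 1).
Full months from April 2067 through December 2068 contribute their day counts.
Then 2 days into January 2069.
Total: 30 + 30 + 31 + 30 + 31 + 31 + 30 + 31 + 30 + 31 + 31 + 29 + 31 + 30 + 31 + 30 + 31 + 31 + 30 + 31 + 30 + 31 + 2 = 673.
The subtraction is earlier − later, so the result is −673 → -673.

-673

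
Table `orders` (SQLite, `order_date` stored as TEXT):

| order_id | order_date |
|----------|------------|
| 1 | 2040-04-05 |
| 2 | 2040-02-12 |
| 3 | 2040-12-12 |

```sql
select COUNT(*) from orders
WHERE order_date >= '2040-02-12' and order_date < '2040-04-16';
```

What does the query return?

Rows in [2040-02-12, 2040-04-16): 2040-04-05, 2040-02-12 → 2 rows.

2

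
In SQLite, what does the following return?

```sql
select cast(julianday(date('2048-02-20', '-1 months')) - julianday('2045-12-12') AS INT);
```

769

Adding -1 month to 2048-02-20 gives 2048-01-20.
19 days remain in December 2045 after the 12th (31 − 12).
Full months from January 2046 through December 2047 contribute their day counts.
Then 20 days into January 2048.
Total: 19 + 31 + 28 + 31 + 30 + 31 + 30 + 31 + 31 + 30 + 31 + 30 + 31 + 31 + 28 + 31 + 30 + 31 + 30 + 31 + 31 + 30 + 31 + 30 + 31 + 20 = 769.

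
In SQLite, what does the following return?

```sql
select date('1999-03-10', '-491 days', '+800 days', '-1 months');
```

Applying '-491 days' to 1999-03-10: counting 491 days back gives 1997-11-04.
Applying '+800 days' to 1997-11-04: counting 800 days forward gives 2000-01-13.
Adding -1 month to 2000-01-13 gives 1999-12-13.

1999-12-13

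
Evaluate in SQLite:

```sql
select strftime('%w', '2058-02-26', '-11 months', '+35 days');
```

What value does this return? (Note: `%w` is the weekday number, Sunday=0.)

First apply '-11 months', '+35 days': 2058-02-26 → 2057-04-30.
2057-04-30 is a Monday; with Sunday=0 that is 1.

1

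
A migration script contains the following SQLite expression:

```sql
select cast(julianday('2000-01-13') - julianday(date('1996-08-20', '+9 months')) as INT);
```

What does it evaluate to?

968

Adding +9 months to 1996-08-20 gives 1997-05-20.
11 days remain in May 1997 after the 20th (31 − 20).
Full months from June 1997 through December 1999 contribute their day counts.
Then 13 days into January 2000.
Total: 11 + 30 + 31 + 31 + 30 + 31 + 30 + 31 + 31 + 28 + 31 + 30 + 31 + 30 + 31 + 31 + 30 + 31 + 30 + 31 + 31 + 28 + 31 + 30 + 31 + 30 + 31 + 31 + 30 + 31 + 30 + 31 + 13 = 968.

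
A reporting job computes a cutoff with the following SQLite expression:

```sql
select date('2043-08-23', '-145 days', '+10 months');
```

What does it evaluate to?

2044-01-31

Applying '-145 days' to 2043-08-23: counting 145 days back gives 2043-03-31.
Adding +10 months to 2043-03-31 gives 2044-01-31.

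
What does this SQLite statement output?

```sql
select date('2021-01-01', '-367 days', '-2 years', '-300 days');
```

Applying '-367 days' to 2021-01-01: counting 367 days back gives 2019-12-31.
Adding -2 years to 2019-12-31 gives 2017-12-31.
Applying '-300 days' to 2017-12-31: counting 300 days back gives 2017-03-06.

2017-03-06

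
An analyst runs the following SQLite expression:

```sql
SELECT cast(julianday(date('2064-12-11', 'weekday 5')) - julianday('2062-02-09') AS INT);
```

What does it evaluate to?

`weekday 5` advances to the next Friday; 2064-12-11 is a Thursday, so it moves forward to 2064-12-12.
19 days remain in February 2062 after the 9th (28 − 9).
Full months from March 2062 through November 2064 contribute their day counts.
Then 12 days into December 2064.
Total: 19 + 31 + 30 + 31 + 30 + 31 + 31 + 30 + 31 + 30 + 31 + 31 + 28 + 31 + 30 + 31 + 30 + 31 + 31 + 30 + 31 + 30 + 31 + 31 + 29 + 31 + 30 + 31 + 30 + 31 + 31 + 30 + 31 + 30 + 12 = 1037.

1037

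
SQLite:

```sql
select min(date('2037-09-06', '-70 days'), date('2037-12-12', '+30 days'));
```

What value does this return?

date('2037-09-06', '-70 days') → 2037-06-28.
date('2037-12-12', '+30 days') → 2038-01-11.
Earlier of the two is 2037-06-28.

2037-06-28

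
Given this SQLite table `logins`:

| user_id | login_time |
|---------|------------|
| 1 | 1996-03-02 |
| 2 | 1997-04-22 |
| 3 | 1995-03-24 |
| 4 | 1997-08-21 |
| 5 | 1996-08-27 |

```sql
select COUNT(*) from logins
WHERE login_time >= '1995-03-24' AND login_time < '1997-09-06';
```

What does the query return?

Rows in [1995-03-24, 1997-09-06): 1996-03-02, 1997-04-22, 1995-03-24, 1997-08-21, 1996-08-27 → 5 rows.

5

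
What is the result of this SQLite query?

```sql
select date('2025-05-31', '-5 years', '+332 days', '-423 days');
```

2020-03-01

Adding -5 years to 2025-05-31 gives 2020-05-31.
Applying '+332 days' to 2020-05-31: counting 332 days forward gives 2021-04-28.
Applying '-423 days' to 2021-04-28: counting 423 days back gives 2020-03-01.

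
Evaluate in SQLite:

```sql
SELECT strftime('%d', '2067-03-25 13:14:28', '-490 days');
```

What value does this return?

20

First apply '-490 days': 2067-03-25 13:14:28 → 2065-11-20 13:14:28.
`%d` extracts the 2-digit day of month: 20.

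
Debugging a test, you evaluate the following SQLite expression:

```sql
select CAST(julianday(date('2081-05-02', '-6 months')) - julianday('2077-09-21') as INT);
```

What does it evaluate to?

1138

Adding -6 months to 2081-05-02 gives 2080-11-02.
9 days remain in September 2077 after the 21st (30 − 21).
Full months from October 2077 through October 2080 contribute their day counts.
Then 2 days into November 2080.
Total: 9 + 31 + 30 + 31 + 31 + 28 + 31 + 30 + 31 + 30 + 31 + 31 + 30 + 31 + 30 + 31 + 31 + 28 + 31 + 30 + 31 + 30 + 31 + 31 + 30 + 31 + 30 + 31 + 31 + 29 + 31 + 30 + 31 + 30 + 31 + 31 + 30 + 31 + 2 = 1138.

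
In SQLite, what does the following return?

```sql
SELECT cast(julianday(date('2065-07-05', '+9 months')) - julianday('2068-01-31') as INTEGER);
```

-666

Adding +9 months to 2065-07-05 gives 2066-04-05.
25 days remain in April 2066 after the 5th (30 − 5).
Full months from May 2066 through December 2067 contribute their day counts.
Then 31 days into January 2068.
Total: 25 + 31 + 30 + 31 + 31 + 30 + 31 + 30 + 31 + 31 + 28 + 31 + 30 + 31 + 30 + 31 + 31 + 30 + 31 + 30 + 31 + 31 = 666.
The subtraction is earlier − later, so the result is −666 → -666.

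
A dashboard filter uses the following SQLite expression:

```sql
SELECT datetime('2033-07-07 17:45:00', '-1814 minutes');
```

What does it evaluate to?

2033-07-06 11:31:00

1814 minutes = 30h 14m; -1814 minutes from 2033-07-07 17:45:00 is 2033-07-06 11:31:00 (crosses midnight).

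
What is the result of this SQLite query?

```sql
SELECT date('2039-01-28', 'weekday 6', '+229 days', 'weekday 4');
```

2039-09-15

`weekday 6` advances to the next Saturday; 2039-01-28 is a Friday, so it moves forward to 2039-01-29.
Applying '+229 days' to 2039-01-29: counting 229 days forward gives 2039-09-15.
`weekday 4` advances to the next Thursday; 2039-09-15 is already a Thursday, so it stays at 2039-09-15.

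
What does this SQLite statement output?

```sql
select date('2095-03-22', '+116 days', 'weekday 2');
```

2095-07-19

Applying '+116 days' to 2095-03-22: counting 116 days forward gives 2095-07-16.
`weekday 2` advances to the next Tuesday; 2095-07-16 is a Saturday, so it moves forward to 2095-07-19.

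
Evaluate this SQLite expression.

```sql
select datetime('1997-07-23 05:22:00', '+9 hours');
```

1997-07-23 14:22:00

+9 hours from 1997-07-23 05:22:00 is 1997-07-23 14:22:00.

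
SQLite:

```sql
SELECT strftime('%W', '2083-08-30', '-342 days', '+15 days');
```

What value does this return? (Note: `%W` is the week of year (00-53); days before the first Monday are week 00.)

First apply '-342 days', '+15 days': 2083-08-30 → 2082-10-07.
2082-10-07 is a Wednesday. SQLite's %W counts Mondays since the year started; the result is 40.

40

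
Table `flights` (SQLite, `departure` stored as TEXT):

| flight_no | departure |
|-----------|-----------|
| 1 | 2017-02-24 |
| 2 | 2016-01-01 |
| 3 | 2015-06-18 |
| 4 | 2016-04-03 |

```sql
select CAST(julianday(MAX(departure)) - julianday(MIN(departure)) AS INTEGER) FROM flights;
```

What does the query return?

MIN = 2015-06-18, MAX = 2017-02-24.
12 days remain in June 2015 after the 18th (30 − 18).
Full months from July 2015 through January 2017 contribute their day counts.
Then 24 days into February 2017.
Total: 12 + 31 + 31 + 30 + 31 + 30 + 31 + 31 + 29 + 31 + 30 + 31 + 30 + 31 + 31 + 30 + 31 + 30 + 31 + 31 + 24 = 617.

617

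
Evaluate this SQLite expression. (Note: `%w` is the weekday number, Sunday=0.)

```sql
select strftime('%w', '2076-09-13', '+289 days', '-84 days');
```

First apply '+289 days', '-84 days': 2076-09-13 → 2077-04-06.
2077-04-06 is a Tuesday; with Sunday=0 that is 2.

2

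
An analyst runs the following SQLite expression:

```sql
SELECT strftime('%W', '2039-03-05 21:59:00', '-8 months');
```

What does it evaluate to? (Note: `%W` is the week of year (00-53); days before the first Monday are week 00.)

27

First apply '-8 months': 2039-03-05 21:59:00 → 2038-07-05 21:59:00.
2038-07-05 is a Monday. SQLite's %W counts Mondays since the year started; the result is 27.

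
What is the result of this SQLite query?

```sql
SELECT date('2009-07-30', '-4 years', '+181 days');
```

Adding -4 years to 2009-07-30 gives 2005-07-30.
Applying '+181 days' to 2005-07-30: counting 181 days forward gives 2006-01-27.

2006-01-27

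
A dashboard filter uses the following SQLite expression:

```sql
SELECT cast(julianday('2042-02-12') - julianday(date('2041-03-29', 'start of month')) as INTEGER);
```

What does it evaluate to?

`start of month` rewinds 2041-03-29 to 2041-03-01.
30 days remain in March 2041 after the 1st (31 − 1).
Full months from April 2041 through January 2042 contribute their day counts.
Then 12 days into February 2042.
Total: 30 + 30 + 31 + 30 + 31 + 31 + 30 + 31 + 30 + 31 + 31 + 12 = 348.

348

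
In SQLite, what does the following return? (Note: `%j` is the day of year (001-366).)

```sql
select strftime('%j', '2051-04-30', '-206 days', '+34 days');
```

313

First apply '-206 days', '+34 days': 2051-04-30 → 2050-11-09.
Day-of-year for 2050-11-09: days since 2050-01-01 inclusive = 313, zero-padded to 313.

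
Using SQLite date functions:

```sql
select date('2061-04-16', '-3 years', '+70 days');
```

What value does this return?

2058-06-25

Adding -3 years to 2061-04-16 gives 2058-04-16.
Applying '+70 days' to 2058-04-16: counting 70 days forward gives 2058-06-25.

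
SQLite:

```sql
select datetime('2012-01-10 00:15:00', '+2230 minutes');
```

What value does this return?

2230 minutes = 37h 10m; +2230 minutes from 2012-01-10 00:15:00 is 2012-01-11 13:25:00 (crosses midnight).

2012-01-11 13:25:00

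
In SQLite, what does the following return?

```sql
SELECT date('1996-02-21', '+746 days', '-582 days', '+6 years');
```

2002-08-03

Applying '+746 days' to 1996-02-21: counting 746 days forward gives 1998-03-08.
Applying '-582 days' to 1998-03-08: counting 582 days back gives 1996-08-03.
Adding +6 years to 1996-08-03 gives 2002-08-03.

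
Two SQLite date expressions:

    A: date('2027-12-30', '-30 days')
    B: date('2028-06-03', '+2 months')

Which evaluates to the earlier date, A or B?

A

A = 2027-11-30.
B = 2028-08-03.
A is earlier.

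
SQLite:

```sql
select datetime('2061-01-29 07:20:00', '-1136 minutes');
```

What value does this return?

2061-01-28 12:24:00

1136 minutes = 18h 56m; -1136 minutes from 2061-01-29 07:20:00 is 2061-01-28 12:24:00 (crosses midnight).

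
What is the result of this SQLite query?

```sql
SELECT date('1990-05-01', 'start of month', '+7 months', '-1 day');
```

1990-11-30

`start of month` rewinds 1990-05-01 to 1990-05-01.
Adding +7 months to 1990-05-01 gives 1990-12-01.
Going back 1 day from 1990-12-01 reaches 1990-11-30 (last day of November, 30 days).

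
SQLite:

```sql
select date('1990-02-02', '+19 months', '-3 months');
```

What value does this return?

1991-06-02

Adding +19 months to 1990-02-02 gives 1991-09-02.
Adding -3 months to 1991-09-02 gives 1991-06-02.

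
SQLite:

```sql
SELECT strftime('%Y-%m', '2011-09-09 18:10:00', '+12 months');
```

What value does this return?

2012-09

First apply '+12 months': 2011-09-09 18:10:00 → 2012-09-09 18:10:00.
`%Y-%m` extracts the year-month: 2012-09.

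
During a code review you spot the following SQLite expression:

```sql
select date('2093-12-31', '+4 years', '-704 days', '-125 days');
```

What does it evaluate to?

2095-09-24

Adding +4 years to 2093-12-31 gives 2097-12-31.
Applying '-704 days' to 2097-12-31: counting 704 days back gives 2096-01-27.
Applying '-125 days' to 2096-01-27: counting 125 days back gives 2095-09-24.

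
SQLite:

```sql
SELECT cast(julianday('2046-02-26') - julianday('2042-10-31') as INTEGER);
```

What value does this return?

1214

0 days remain in October 2042 after the 31st (31 − 31).
Full months from November 2042 through January 2046 contribute their day counts.
Then 26 days into February 2046.
Total: 0 + 30 + 31 + 31 + 28 + 31 + 30 + 31 + 30 + 31 + 31 + 30 + 31 + 30 + 31 + 31 + 29 + 31 + 30 + 31 + 30 + 31 + 31 + 30 + 31 + 30 + 31 + 31 + 28 + 31 + 30 + 31 + 30 + 31 + 31 + 30 + 31 + 30 + 31 + 31 + 26 = 1214.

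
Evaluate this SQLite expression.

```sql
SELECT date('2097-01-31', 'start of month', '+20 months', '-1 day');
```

`start of month` rewinds 2097-01-31 to 2097-01-01.
Adding +20 months to 2097-01-01 gives 2098-09-01.
Going back 1 day from 2098-09-01 reaches 2098-08-31 (last day of August, 31 days).

2098-08-31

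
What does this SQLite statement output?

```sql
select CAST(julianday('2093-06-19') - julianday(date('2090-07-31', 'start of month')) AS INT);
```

1084

`start of month` rewinds 2090-07-31 to 2090-07-01.
30 days remain in July 2090 after the 1st (31 − 1).
Full months from August 2090 through May 2093 contribute their day counts.
Then 19 days into June 2093.
Total: 30 + 31 + 30 + 31 + 30 + 31 + 31 + 28 + 31 + 30 + 31 + 30 + 31 + 31 + 30 + 31 + 30 + 31 + 31 + 29 + 31 + 30 + 31 + 30 + 31 + 31 + 30 + 31 + 30 + 31 + 31 + 28 + 31 + 30 + 31 + 19 = 1084.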